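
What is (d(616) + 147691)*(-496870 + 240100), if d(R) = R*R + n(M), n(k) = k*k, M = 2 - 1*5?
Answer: -135357846120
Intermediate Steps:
M = -3 (M = 2 - 5 = -3)
n(k) = k**2
d(R) = 9 + R**2 (d(R) = R*R + (-3)**2 = R**2 + 9 = 9 + R**2)
(d(616) + 147691)*(-496870 + 240100) = ((9 + 616**2) + 147691)*(-496870 + 240100) = ((9 + 379456) + 147691)*(-256770) = (379465 + 147691)*(-256770) = 527156*(-256770) = -135357846120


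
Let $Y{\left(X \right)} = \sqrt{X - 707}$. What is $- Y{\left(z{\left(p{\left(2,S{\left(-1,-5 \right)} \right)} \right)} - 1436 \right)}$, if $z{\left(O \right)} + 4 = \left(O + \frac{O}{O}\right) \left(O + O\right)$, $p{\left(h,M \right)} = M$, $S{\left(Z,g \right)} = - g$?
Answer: $- i \sqrt{2087} \approx - 45.684 i$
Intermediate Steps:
$z{\left(O \right)} = -4 + 2 O \left(1 + O\right)$ ($z{\left(O \right)} = -4 + \left(O + \frac{O}{O}\right) \left(O + O\right) = -4 + \left(O + 1\right) 2 O = -4 + \left(1 + O\right) 2 O = -4 + 2 O \left(1 + O\right)$)
$Y{\left(X \right)} = \sqrt{-707 + X}$
$- Y{\left(z{\left(p{\left(2,S{\left(-1,-5 \right)} \right)} \right)} - 1436 \right)} = - \sqrt{-707 - \left(1390 - \left(-2\right) \left(-5\right)\right)} = - \sqrt{-707 + \left(\left(-4 + 2 \cdot 5 + 2 \cdot 5^{2}\right) - 1436\right)} = - \sqrt{-707 + \left(\left(-4 + 10 + 2 \cdot 25\right) - 1436\right)} = - \sqrt{-707 + \left(\left(-4 + 10 + 50\right) - 1436\right)} = - \sqrt{-707 + \left(56 - 1436\right)} = - \sqrt{-707 - 1380} = - \sqrt{-2087} = - i \sqrt{2087}$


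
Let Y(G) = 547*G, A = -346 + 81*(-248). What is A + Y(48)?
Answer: 5822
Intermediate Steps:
A = -20434 (A = -346 - 20088 = -20434)
A + Y(48) = -20434 + 547*48 = -20434 + 26256 = 5822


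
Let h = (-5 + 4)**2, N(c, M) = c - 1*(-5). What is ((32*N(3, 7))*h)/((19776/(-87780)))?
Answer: -117040/103 ≈ -1136.3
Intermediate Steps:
N(c, M) = 5 + c (N(c, M) = c + 5 = 5 + c)
h = 1 (h = (-1)**2 = 1)
((32*N(3, 7))*h)/((19776/(-87780))) = ((32*(5 + 3))*1)/((19776/(-87780))) = ((32*8)*1)/((19776*(-1/87780))) = (256*1)/(-1648/7315) = 256*(-7315/1648) = -117040/103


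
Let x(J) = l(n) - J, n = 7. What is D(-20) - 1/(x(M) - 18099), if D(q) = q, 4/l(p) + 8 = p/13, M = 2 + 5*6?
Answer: -35175083/1758759 ≈ -20.000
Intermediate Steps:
M = 32 (M = 2 + 30 = 32)
l(p) = 4/(-8 + p/13)
x(J) = -52/97 - J (x(J) = 52/(-104 + 7) - J = 52/(-97) - J = 52*(-1/97) - J = -52/97 - J)
D(-20) - 1/(x(M) - 18099) = -20 - 1/((-52/97 - 1*32) - 18099) = -20 - 1/((-52/97 - 32) - 18099) = -20 - 1/(-3156/97 - 18099) = -20 - 1/(-1758759/97) = -20 - 1*(-97/1758759) = -20 + 97/1758759 = -35175083/1758759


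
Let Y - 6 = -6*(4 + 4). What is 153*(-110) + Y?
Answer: -16872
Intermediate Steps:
Y = -42 (Y = 6 - 6*(4 + 4) = 6 - 6*8 = 6 - 48 = -42)
153*(-110) + Y = 153*(-110) - 42 = -16830 - 42 = -16872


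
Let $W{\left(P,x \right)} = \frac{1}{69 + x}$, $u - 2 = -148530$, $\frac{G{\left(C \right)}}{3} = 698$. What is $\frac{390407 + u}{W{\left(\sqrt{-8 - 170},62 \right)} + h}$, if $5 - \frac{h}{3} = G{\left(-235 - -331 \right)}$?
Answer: $- \frac{31686149}{820976} \approx -38.596$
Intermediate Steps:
$G{\left(C \right)} = 2094$ ($G{\left(C \right)} = 3 \cdot 698 = 2094$)
$u = -148528$ ($u = 2 - 148530 = -148528$)
$h = -6267$ ($h = 15 - 6282 = -6267$)
$\frac{390407 + u}{W{\left(\sqrt{-8 - 170},62 \right)} + h} = \frac{390407 - 148528}{\frac{1}{69 + 62} - 6267} = \frac{241879}{\frac{1}{131} - 6267} = \frac{241879}{- \frac{820976}{131}} = 241879 \left(- \frac{131}{820976}\right) = - \frac{31686149}{820976}$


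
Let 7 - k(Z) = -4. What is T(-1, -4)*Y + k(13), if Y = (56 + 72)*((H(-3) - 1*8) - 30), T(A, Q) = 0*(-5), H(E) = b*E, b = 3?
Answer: 11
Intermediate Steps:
H(E) = 3*E
k(Z) = 11 (k(Z) = 7 - 1*(-4) = 7 + 4 = 11)
T(A, Q) = 0
Y = -6016 (Y = (56 + 72)*((3*(-3) - 1*8) - 30) = 128*((-9 - 8) - 30) = 128*(-17 - 30) = 128*(-47) = -6016)
T(-1, -4)*Y + k(13) = 0*(-6016) + 11 = 0 + 11 = 11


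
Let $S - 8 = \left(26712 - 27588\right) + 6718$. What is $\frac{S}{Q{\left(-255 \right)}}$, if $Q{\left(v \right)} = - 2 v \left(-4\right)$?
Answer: $- \frac{195}{68} \approx -2.8676$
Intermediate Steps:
$S = 5850$ ($S = 8 + \left(\left(26712 - 27588\right) + 6718\right) = 8 + \left(-876 + 6718\right) = 8 + 5842 = 5850$)
$Q{\left(v \right)} = 8 v$
$\frac{S}{Q{\left(-255 \right)}} = \frac{5850}{8 \left(-255\right)} = \frac{5850}{-2040} = 5850 \left(- \frac{1}{2040}\right) = - \frac{195}{68}$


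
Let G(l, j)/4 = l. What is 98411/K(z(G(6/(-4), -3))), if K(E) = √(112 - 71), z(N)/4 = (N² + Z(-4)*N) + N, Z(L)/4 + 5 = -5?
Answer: 98411*√41/41 ≈ 15369.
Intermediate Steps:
Z(L) = -40 (Z(L) = -20 + 4*(-5) = -20 - 20 = -40)
G(l, j) = 4*l
z(N) = -156*N + 4*N² (z(N) = 4*((N² - 40*N) + N) = 4*(N² - 39*N) = -156*N + 4*N²)
K(E) = √41
98411/K(z(G(6/(-4), -3))) = 98411/(√41) = 98411*(√41/41) = 98411*√41/41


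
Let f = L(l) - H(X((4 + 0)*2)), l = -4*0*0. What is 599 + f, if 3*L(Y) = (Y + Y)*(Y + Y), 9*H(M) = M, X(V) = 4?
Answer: 5387/9 ≈ 598.56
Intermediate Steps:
H(M) = M/9
l = 0 (l = 0*0 = 0)
L(Y) = 4*Y**2/3 (L(Y) = ((Y + Y)*(Y + Y))/3 = ((2*Y)*(2*Y))/3 = (4*Y**2)/3 = 4*Y**2/3)
f = -4/9 (f = (4/3)*0**2 - 4/9 = (4/3)*0 - 1*4/9 = 0 - 4/9 = -4/9 ≈ -0.44444)
599 + f = 599 - 4/9 = 5387/9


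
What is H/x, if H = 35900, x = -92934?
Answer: -17950/46467 ≈ -0.38630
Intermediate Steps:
H/x = 35900/(-92934) = 35900*(-1/92934) = -17950/46467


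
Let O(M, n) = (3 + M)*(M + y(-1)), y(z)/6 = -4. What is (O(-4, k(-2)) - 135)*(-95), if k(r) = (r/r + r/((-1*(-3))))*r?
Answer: 10165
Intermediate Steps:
y(z) = -24 (y(z) = 6*(-4) = -24)
k(r) = r*(1 + r/3) (k(r) = (1 + r/3)*r = r*(1 + r/3))
O(M, n) = (-24 + M)*(3 + M) (O(M, n) = (3 + M)*(M - 24) = (3 + M)*(-24 + M) = (-24 + M)*(3 + M))
(O(-4, k(-2)) - 135)*(-95) = ((-72 + (-4)² - 21*(-4)) - 135)*(-95) = ((-72 + 16 + 84) - 135)*(-95) = (28 - 135)*(-95) = -107*(-95) = 10165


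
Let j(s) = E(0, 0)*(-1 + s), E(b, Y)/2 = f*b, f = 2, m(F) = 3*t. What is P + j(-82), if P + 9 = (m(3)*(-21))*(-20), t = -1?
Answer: -1269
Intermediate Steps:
m(F) = -3 (m(F) = 3*(-1) = -3)
E(b, Y) = 4*b (E(b, Y) = 2*(2*b) = 4*b)
j(s) = 0 (j(s) = (4*0)*(-1 + s) = 0*(-1 + s) = 0)
P = -1269 (P = -9 - 3*(-21)*(-20) = -9 + 63*(-20) = -9 - 1260 = -1269)
P + j(-82) = -1269 + 0 = -1269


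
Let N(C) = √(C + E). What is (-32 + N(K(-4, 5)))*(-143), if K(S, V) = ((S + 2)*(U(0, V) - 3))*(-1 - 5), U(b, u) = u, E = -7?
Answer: 4576 - 143*√17 ≈ 3986.4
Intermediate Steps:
K(S, V) = -6*(-3 + V)*(2 + S) (K(S, V) = ((S + 2)*(V - 3))*(-1 - 5) = ((2 + S)*(-3 + V))*(-6) = ((-3 + V)*(2 + S))*(-6) = -6*(-3 + V)*(2 + S))
N(C) = √(-7 + C) (N(C) = √(C - 7) = √(-7 + C))
(-32 + N(K(-4, 5)))*(-143) = (-32 + √(-7 + (36 - 12*5 + 18*(-4) - 6*(-4)*5)))*(-143) = (-32 + √(-7 + (36 - 60 - 72 + 120)))*(-143) = (-32 + √(-7 + 24))*(-143) = (-32 + √17)*(-143) = 4576 - 143*√17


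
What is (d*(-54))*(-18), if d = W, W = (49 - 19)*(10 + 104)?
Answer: 3324240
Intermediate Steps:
W = 3420 (W = 30*114 = 3420)
d = 3420
(d*(-54))*(-18) = (3420*(-54))*(-18) = -184680*(-18) = 3324240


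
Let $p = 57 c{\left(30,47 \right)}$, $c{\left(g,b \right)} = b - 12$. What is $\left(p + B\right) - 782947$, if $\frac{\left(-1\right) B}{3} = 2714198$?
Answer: $-8923546$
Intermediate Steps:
$c{\left(g,b \right)} = -12 + b$ ($c{\left(g,b \right)} = b - 12 = -12 + b$)
$B = -8142594$ ($B = \left(-3\right) 2714198 = -8142594$)
$p = 1995$ ($p = 57 \left(-12 + 47\right) = 57 \cdot 35 = 1995$)
$\left(p + B\right) - 782947 = \left(1995 - 8142594\right) - 782947 = -8140599 - 782947 = -8923546$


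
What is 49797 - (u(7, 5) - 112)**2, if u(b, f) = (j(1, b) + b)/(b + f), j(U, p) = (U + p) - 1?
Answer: 1350467/36 ≈ 37513.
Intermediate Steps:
j(U, p) = -1 + U + p
u(b, f) = 2*b/(b + f) (u(b, f) = ((-1 + 1 + b) + b)/(b + f) = (b + b)/(b + f) = (2*b)/(b + f) = 2*b/(b + f))
49797 - (u(7, 5) - 112)**2 = 49797 - (2*7/(7 + 5) - 112)**2 = 49797 - (2*7/12 - 112)**2 = 49797 - (2*7*(1/12) - 112)**2 = 49797 - (7/6 - 112)**2 = 49797 - (-665/6)**2 = 49797 - 1*442225/36 = 49797 - 442225/36 = 1350467/36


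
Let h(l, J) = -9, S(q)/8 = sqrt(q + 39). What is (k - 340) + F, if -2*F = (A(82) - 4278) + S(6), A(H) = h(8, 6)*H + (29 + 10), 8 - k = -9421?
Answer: 23155/2 - 12*sqrt(5) ≈ 11551.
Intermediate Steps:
k = 9429 (k = 8 - 1*(-9421) = 8 + 9421 = 9429)
S(q) = 8*sqrt(39 + q) (S(q) = 8*sqrt(q + 39) = 8*sqrt(39 + q))
A(H) = 39 - 9*H (A(H) = -9*H + (29 + 10) = -9*H + 39 = 39 - 9*H)
F = 4977/2 - 12*sqrt(5) (F = -(((39 - 9*82) - 4278) + 8*sqrt(39 + 6))/2 = -(((39 - 738) - 4278) + 8*sqrt(45))/2 = -((-699 - 4278) + 8*(3*sqrt(5)))/2 = -(-4977 + 24*sqrt(5))/2 = 4977/2 - 12*sqrt(5) ≈ 2461.7)
(k - 340) + F = (9429 - 340) + (4977/2 - 12*sqrt(5)) = 9089 + (4977/2 - 12*sqrt(5)) = 23155/2 - 12*sqrt(5)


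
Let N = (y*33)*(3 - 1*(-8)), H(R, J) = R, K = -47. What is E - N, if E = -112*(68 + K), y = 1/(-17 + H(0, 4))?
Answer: -39621/17 ≈ -2330.6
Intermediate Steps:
y = -1/17 (y = 1/(-17 + 0) = 1/(-17) = -1/17 ≈ -0.058824)
E = -2352 (E = -112*(68 - 47) = -112*21 = -2352)
N = -363/17 (N = (-1/17*33)*(3 - 1*(-8)) = -33*(3 + 8)/17 = -33/17*11 = -363/17 ≈ -21.353)
E - N = -2352 - 1*(-363/17) = -2352 + 363/17 = -39621/17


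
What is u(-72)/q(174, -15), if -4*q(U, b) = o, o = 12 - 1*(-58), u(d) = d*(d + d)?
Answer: -20736/35 ≈ -592.46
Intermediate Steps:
u(d) = 2*d² (u(d) = d*(2*d) = 2*d²)
o = 70 (o = 12 + 58 = 70)
q(U, b) = -35/2 (q(U, b) = -¼*70 = -35/2)
u(-72)/q(174, -15) = (2*(-72)²)/(-35/2) = (2*5184)*(-2/35) = 10368*(-2/35) = -20736/35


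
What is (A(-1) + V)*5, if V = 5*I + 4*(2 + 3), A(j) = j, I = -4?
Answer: -5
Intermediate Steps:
V = 0 (V = 5*(-4) + 4*(2 + 3) = -20 + 4*5 = -20 + 20 = 0)
(A(-1) + V)*5 = (-1 + 0)*5 = -1*5 = -5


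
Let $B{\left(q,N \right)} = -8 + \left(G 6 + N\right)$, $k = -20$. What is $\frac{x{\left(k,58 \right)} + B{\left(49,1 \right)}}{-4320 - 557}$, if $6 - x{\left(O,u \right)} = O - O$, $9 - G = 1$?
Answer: $- \frac{47}{4877} \approx -0.0096371$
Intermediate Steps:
$G = 8$ ($G = 9 - 1 = 8$)
$x{\left(O,u \right)} = 6$ ($x{\left(O,u \right)} = 6 - \left(O - O\right) = 6 - 0 = 6 + 0 = 6$)
$B{\left(q,N \right)} = 40 + N$ ($B{\left(q,N \right)} = -8 + \left(8 \cdot 6 + N\right) = -8 + \left(48 + N\right) = 40 + N$)
$\frac{x{\left(k,58 \right)} + B{\left(49,1 \right)}}{-4320 - 557} = \frac{6 + \left(40 + 1\right)}{-4320 - 557} = \frac{6 + 41}{-4877} = 47 \left(- \frac{1}{4877}\right) = - \frac{47}{4877}$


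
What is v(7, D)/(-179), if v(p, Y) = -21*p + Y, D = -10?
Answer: 157/179 ≈ 0.87710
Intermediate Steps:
v(p, Y) = Y - 21*p
v(7, D)/(-179) = (-10 - 21*7)/(-179) = (-10 - 147)*(-1/179) = -157*(-1/179) = 157/179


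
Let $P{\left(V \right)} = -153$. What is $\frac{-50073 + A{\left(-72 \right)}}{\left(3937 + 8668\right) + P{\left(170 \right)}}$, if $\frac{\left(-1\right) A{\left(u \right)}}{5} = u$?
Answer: $- \frac{49713}{12452} \approx -3.9924$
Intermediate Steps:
$A{\left(u \right)} = - 5 u$
$\frac{-50073 + A{\left(-72 \right)}}{\left(3937 + 8668\right) + P{\left(170 \right)}} = \frac{-50073 - -360}{\left(3937 + 8668\right) - 153} = \frac{-50073 + 360}{12605 - 153} = - \frac{49713}{12452}$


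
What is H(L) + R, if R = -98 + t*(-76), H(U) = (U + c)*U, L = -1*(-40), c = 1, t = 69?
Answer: -3702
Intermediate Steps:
L = 40
H(U) = U*(1 + U) (H(U) = (U + 1)*U = (1 + U)*U = U*(1 + U))
R = -5342 (R = -98 + 69*(-76) = -98 - 5244 = -5342)
H(L) + R = 40*(1 + 40) - 5342 = 40*41 - 5342 = 1640 - 5342 = -3702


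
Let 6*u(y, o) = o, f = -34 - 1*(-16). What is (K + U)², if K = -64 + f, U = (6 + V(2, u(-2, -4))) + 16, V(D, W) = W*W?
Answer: 287296/81 ≈ 3546.9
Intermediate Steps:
f = -18 (f = -34 + 16 = -18)
u(y, o) = o/6
V(D, W) = W²
U = 202/9 (U = (6 + ((⅙)*(-4))²) + 16 = (6 + (-⅔)²) + 16 = (6 + 4/9) + 16 = 58/9 + 16 = 202/9 ≈ 22.444)
K = -82 (K = -64 - 18 = -82)
(K + U)² = (-82 + 202/9)² = (-536/9)² = 287296/81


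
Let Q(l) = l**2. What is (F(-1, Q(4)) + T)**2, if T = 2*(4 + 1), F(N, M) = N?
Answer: 81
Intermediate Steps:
T = 10 (T = 2*5 = 10)
(F(-1, Q(4)) + T)**2 = (-1 + 10)**2 = 9**2 = 81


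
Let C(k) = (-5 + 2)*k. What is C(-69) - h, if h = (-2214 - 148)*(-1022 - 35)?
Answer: -2496427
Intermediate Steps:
C(k) = -3*k
h = 2496634 (h = -2362*(-1057) = 2496634)
C(-69) - h = -3*(-69) - 1*2496634 = 207 - 2496634 = -2496427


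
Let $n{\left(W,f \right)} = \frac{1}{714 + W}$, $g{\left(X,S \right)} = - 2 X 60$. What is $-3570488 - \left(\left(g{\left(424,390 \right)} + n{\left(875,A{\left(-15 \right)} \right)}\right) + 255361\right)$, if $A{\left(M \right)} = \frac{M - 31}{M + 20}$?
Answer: $- \frac{5998425742}{1589} \approx -3.775 \cdot 10^{6}$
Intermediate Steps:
$A{\left(M \right)} = \frac{-31 + M}{20 + M}$
$g{\left(X,S \right)} = - 120 X$
$-3570488 - \left(\left(g{\left(424,390 \right)} + n{\left(875,A{\left(-15 \right)} \right)}\right) + 255361\right) = -3570488 - \left(\left(\left(-120\right) 424 + \frac{1}{714 + 875}\right) + 255361\right) = -3570488 - \left(\left(-50880 + \frac{1}{1589}\right) + 255361\right) = -3570488 - \left(- \frac{80848319}{1589} + 255361\right) = -3570488 - \frac{324920310}{1589} = - \frac{5998425742}{1589}$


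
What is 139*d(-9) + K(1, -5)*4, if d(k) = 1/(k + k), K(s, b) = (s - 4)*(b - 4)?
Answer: 1805/18 ≈ 100.28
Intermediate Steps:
K(s, b) = (-4 + b)*(-4 + s) (K(s, b) = (-4 + s)*(-4 + b) = (-4 + b)*(-4 + s))
d(k) = 1/(2*k)
139*d(-9) + K(1, -5)*4 = 139*((½)/(-9)) + (16 - 4*(-5) - 4*1 - 5*1)*4 = 139*((½)*(-⅑)) + (16 + 20 - 4 - 5)*4 = 139*(-1/18) + 27*4 = -139/18 + 108 = 1805/18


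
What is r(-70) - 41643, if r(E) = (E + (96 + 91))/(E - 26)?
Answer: -1332615/32 ≈ -41644.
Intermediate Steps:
r(E) = (187 + E)/(-26 + E) (r(E) = (E + 187)/(-26 + E) = (187 + E)/(-26 + E))
r(-70) - 41643 = (187 - 70)/(-26 - 70) - 41643 = 117/(-96) - 41643 = -1/96*117 - 41643 = -39/32 - 41643 = -1332615/32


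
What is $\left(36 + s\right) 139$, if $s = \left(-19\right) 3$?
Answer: $-2919$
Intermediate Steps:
$s = -57$
$\left(36 + s\right) 139 = \left(36 - 57\right) 139 = \left(-21\right) 139 = -2919$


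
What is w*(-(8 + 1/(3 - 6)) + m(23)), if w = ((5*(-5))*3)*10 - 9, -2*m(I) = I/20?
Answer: 250217/40 ≈ 6255.4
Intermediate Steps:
m(I) = -I/40 (m(I) = -I/(2*20) = -I/40)
w = -759 (w = -25*3*10 - 9 = -75*10 - 9 = -750 - 9 = -759)
w*(-(8 + 1/(3 - 6)) + m(23)) = -759*(-(8 + 1/(3 - 6)) - 1/40*23) = -759*(-(8 + 1/(-3)) - 23/40) = -759*(-(8 - 1/3) - 23/40) = -759*(-1*23/3 - 23/40) = -759*(-23/3 - 23/40) = -759*(-989/120) = 250217/40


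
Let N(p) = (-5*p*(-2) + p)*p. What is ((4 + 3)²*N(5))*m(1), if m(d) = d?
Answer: 13475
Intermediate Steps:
N(p) = 11*p² (N(p) = (10*p + p)*p = (11*p)*p = 11*p²)
((4 + 3)²*N(5))*m(1) = ((4 + 3)²*(11*5²))*1 = (7²*(11*25))*1 = (49*275)*1 = 13475*1 = 13475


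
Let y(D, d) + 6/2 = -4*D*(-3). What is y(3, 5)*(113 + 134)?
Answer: 8151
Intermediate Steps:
y(D, d) = -3 + 12*D (y(D, d) = -3 - 4*D*(-3) = -3 + 12*D)
y(3, 5)*(113 + 134) = (-3 + 12*3)*(113 + 134) = (-3 + 36)*247 = 33*247 = 8151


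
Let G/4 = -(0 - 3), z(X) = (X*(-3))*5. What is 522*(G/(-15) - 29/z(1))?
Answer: 2958/5 ≈ 591.60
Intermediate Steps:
z(X) = -15*X (z(X) = -3*X*5 = -15*X)
G = 12 (G = 4*(-(0 - 3)) = 4*(-1*(-3)) = 4*3 = 12)
522*(G/(-15) - 29/z(1)) = 522*(12/(-15) - 29/((-15*1))) = 522*(12*(-1/15) - 29/(-15)) = 522*(-4/5 - 29*(-1/15)) = 522*(-4/5 + 29/15) = 522*(17/15) = 2958/5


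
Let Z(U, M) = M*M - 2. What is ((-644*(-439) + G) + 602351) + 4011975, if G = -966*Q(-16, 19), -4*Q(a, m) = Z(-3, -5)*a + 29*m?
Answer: 9882473/2 ≈ 4.9412e+6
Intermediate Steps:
Z(U, M) = -2 + M**2 (Z(U, M) = M**2 - 2 = -2 + M**2)
Q(a, m) = -29*m/4 - 23*a/4 (Q(a, m) = -((-2 + (-5)**2)*a + 29*m)/4 = -((-2 + 25)*a + 29*m)/4 = -(23*a + 29*m)/4 = -29*m/4 - 23*a/4)
G = 88389/2 (G = -966*(-29/4*19 - 23/4*(-16)) = -966*(-551/4 + 92) = -966*(-183/4) = 88389/2 ≈ 44195.)
((-644*(-439) + G) + 602351) + 4011975 = ((-644*(-439) + 88389/2) + 602351) + 4011975 = ((282716 + 88389/2) + 602351) + 4011975 = (653821/2 + 602351) + 4011975 = 1858523/2 + 4011975 = 9882473/2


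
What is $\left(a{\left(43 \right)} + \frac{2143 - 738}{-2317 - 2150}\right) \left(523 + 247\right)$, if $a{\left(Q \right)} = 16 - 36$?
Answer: $- \frac{69873650}{4467} \approx -15642.0$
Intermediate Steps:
$a{\left(Q \right)} = -20$ ($a{\left(Q \right)} = 16 - 36 = -20$)
$\left(a{\left(43 \right)} + \frac{2143 - 738}{-2317 - 2150}\right) \left(523 + 247\right) = \left(-20 + \frac{2143 - 738}{-2317 - 2150}\right) \left(523 + 247\right) = \left(-20 + \frac{1405}{-4467}\right) 770 = \left(-20 + 1405 \left(- \frac{1}{4467}\right)\right) 770 = \left(-20 - \frac{1405}{4467}\right) 770 = \left(- \frac{90745}{4467}\right) 770 = - \frac{69873650}{4467}$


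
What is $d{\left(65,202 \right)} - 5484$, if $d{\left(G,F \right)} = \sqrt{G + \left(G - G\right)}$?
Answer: $-5484 + \sqrt{65} \approx -5475.9$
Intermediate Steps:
$d{\left(G,F \right)} = \sqrt{G}$ ($d{\left(G,F \right)} = \sqrt{G + 0} = \sqrt{G}$)
$d{\left(65,202 \right)} - 5484 = \sqrt{65} - 5484 = -5484 + \sqrt{65}$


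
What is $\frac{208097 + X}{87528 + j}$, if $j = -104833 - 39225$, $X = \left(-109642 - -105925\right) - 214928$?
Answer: $\frac{5274}{28265} \approx 0.18659$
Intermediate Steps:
$X = -218645$ ($X = \left(-109642 + 105925\right) - 214928 = -3717 - 214928 = -218645$)
$j = -144058$ ($j = -104833 - 39225 = -144058$)
$\frac{208097 + X}{87528 + j} = \frac{208097 - 218645}{87528 - 144058} = - \frac{10548}{-56530} = \left(-10548\right) \left(- \frac{1}{56530}\right) = \frac{5274}{28265}$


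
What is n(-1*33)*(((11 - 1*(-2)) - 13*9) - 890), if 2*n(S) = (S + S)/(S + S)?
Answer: -497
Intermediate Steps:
n(S) = ½ (n(S) = ((S + S)/(S + S))/2 = ((2*S)/((2*S)))/2 = ((2*S)*(1/(2*S)))/2 = (½)*1 = ½)
n(-1*33)*(((11 - 1*(-2)) - 13*9) - 890) = (((11 - 1*(-2)) - 13*9) - 890)/2 = (((11 + 2) - 117) - 890)/2 = ((13 - 117) - 890)/2 = (-104 - 890)/2 = (½)*(-994) = -497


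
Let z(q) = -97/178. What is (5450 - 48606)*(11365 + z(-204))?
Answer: -43649553594/89 ≈ -4.9044e+8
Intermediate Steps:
z(q) = -97/178 (z(q) = -97*1/178 = -97/178)
(5450 - 48606)*(11365 + z(-204)) = (5450 - 48606)*(11365 - 97/178) = -43156*2022873/178 = -43649553594/89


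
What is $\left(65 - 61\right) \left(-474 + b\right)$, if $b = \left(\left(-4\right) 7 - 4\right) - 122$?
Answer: $-2512$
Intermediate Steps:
$b = -154$ ($b = \left(-28 - 4\right) - 122 = -32 - 122 = -154$)
$\left(65 - 61\right) \left(-474 + b\right) = \left(65 - 61\right) \left(-474 - 154\right) = \left(65 - 61\right) \left(-628\right) = 4 \left(-628\right) = -2512$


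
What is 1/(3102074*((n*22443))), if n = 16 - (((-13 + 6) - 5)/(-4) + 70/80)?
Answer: 4/3376562568927 ≈ 1.1846e-12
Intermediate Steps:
n = 97/8 (n = 16 - ((-7 - 5)*(-¼) + 70*(1/80)) = 16 - (-12*(-¼) + 7/8) = 16 - (3 + 7/8) = 16 - 1*31/8 = 16 - 31/8 = 97/8 ≈ 12.125)
1/(3102074*((n*22443))) = 1/(3102074*(((97/8)*22443))) = 1/(3102074*(2176971/8)) = (1/3102074)*(8/2176971) = 4/3376562568927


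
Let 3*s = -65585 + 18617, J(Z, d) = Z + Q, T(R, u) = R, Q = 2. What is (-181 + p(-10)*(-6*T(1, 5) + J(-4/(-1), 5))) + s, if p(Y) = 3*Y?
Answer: -15837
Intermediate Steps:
J(Z, d) = 2 + Z (J(Z, d) = Z + 2 = 2 + Z)
s = -15656 (s = (-65585 + 18617)/3 = (1/3)*(-46968) = -15656)
(-181 + p(-10)*(-6*T(1, 5) + J(-4/(-1), 5))) + s = (-181 + (3*(-10))*(-6*1 + (2 - 4/(-1)))) - 15656 = (-181 - 30*(-6 + (2 - 4*(-1)))) - 15656 = (-181 - 30*(-6 + (2 + 4))) - 15656 = (-181 - 30*(-6 + 6)) - 15656 = (-181 - 30*0) - 15656 = (-181 + 0) - 15656 = -181 - 15656 = -15837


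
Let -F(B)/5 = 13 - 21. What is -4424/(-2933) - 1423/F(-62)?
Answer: -570957/16760 ≈ -34.067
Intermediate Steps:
F(B) = 40 (F(B) = -5*(13 - 21) = -5*(-8) = 40)
-4424/(-2933) - 1423/F(-62) = -4424/(-2933) - 1423/40 = -4424*(-1/2933) - 1423*1/40 = 632/419 - 1423/40 = -570957/16760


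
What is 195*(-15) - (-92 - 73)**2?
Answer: -30150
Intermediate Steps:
195*(-15) - (-92 - 73)**2 = -2925 - 1*(-165)**2 = -2925 - 1*27225 = -2925 - 27225 = -30150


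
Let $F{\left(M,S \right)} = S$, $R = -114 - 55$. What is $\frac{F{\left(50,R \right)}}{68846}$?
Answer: $- \frac{169}{68846} \approx -0.0024548$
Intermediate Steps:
$R = -169$
$\frac{F{\left(50,R \right)}}{68846} = - \frac{169}{68846}$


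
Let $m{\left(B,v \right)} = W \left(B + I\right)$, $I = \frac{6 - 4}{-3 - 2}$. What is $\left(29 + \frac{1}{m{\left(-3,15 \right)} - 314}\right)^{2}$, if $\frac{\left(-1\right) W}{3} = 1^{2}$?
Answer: $\frac{1940050116}{2307361} \approx 840.81$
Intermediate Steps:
$I = - \frac{2}{5}$ ($I = \frac{2}{-5} = 2 \left(- \frac{1}{5}\right) = - \frac{2}{5} \approx -0.4$)
$W = -3$ ($W = - 3 \cdot 1^{2} = \left(-3\right) 1 = -3$)
$m{\left(B,v \right)} = \frac{6}{5} - 3 B$ ($m{\left(B,v \right)} = - 3 \left(B - \frac{2}{5}\right) = - 3 \left(- \frac{2}{5} + B\right) = \frac{6}{5} - 3 B$)
$\left(29 + \frac{1}{m{\left(-3,15 \right)} - 314}\right)^{2} = \left(29 + \frac{1}{\left(\frac{6}{5} - -9\right) - 314}\right)^{2} = \left(29 + \frac{1}{\left(\frac{6}{5} + 9\right) - 314}\right)^{2} = \left(29 + \frac{1}{\frac{51}{5} - 314}\right)^{2} = \left(29 + \frac{1}{- \frac{1519}{5}}\right)^{2} = \left(29 - \frac{5}{1519}\right)^{2} = \left(\frac{44046}{1519}\right)^{2} = \frac{1940050116}{2307361}$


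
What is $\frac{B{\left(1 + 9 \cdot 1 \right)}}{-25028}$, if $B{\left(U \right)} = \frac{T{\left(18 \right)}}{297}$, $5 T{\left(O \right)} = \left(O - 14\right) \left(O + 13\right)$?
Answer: $- \frac{31}{9291645} \approx -3.3363 \cdot 10^{-6}$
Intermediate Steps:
$T{\left(O \right)} = \frac{\left(-14 + O\right) \left(13 + O\right)}{5}$ ($T{\left(O \right)} = \frac{\left(O - 14\right) \left(O + 13\right)}{5} = \frac{\left(-14 + O\right) \left(13 + O\right)}{5}$)
$B{\left(U \right)} = \frac{124}{1485}$ ($B{\left(U \right)} = \frac{- \frac{182}{5} - \frac{18}{5} + \frac{18^{2}}{5}}{297} = \left(- \frac{182}{5} - \frac{18}{5} + \frac{1}{5} \cdot 324\right) \frac{1}{297} = \left(- \frac{182}{5} - \frac{18}{5} + \frac{324}{5}\right) \frac{1}{297} = \frac{124}{5} \cdot \frac{1}{297} = \frac{124}{1485}$)
$\frac{B{\left(1 + 9 \cdot 1 \right)}}{-25028} = \frac{124}{1485 \left(-25028\right)} = \frac{124}{1485} \left(- \frac{1}{25028}\right) = - \frac{31}{9291645}$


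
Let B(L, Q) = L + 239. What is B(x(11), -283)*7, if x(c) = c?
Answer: 1750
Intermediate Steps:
B(L, Q) = 239 + L
B(x(11), -283)*7 = (239 + 11)*7 = 250*7 = 1750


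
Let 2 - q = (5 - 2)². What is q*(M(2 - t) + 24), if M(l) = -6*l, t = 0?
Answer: -84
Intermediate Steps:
q = -7 (q = 2 - (5 - 2)² = 2 - 1*3² = 2 - 1*9 = 2 - 9 = -7)
q*(M(2 - t) + 24) = -7*(-6*(2 - 1*0) + 24) = -7*(-6*(2 + 0) + 24) = -7*(-6*2 + 24) = -7*(-12 + 24) = -7*12 = -84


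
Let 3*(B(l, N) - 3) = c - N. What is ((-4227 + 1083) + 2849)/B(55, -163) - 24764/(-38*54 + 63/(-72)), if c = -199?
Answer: 6627793/147807 ≈ 44.841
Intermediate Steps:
B(l, N) = -190/3 - N/3 (B(l, N) = 3 + (-199 - N)/3 = 3 + (-199/3 - N/3) = -190/3 - N/3)
((-4227 + 1083) + 2849)/B(55, -163) - 24764/(-38*54 + 63/(-72)) = ((-4227 + 1083) + 2849)/(-190/3 - ⅓*(-163)) - 24764/(-38*54 + 63/(-72)) = (-3144 + 2849)/(-190/3 + 163/3) - 24764/(-2052 + 63*(-1/72)) = -295/(-9) - 24764/(-2052 - 7/8) = -295*(-⅑) - 24764/(-16423/8) = 295/9 - 24764*(-8/16423) = 295/9 + 198112/16423 = 6627793/147807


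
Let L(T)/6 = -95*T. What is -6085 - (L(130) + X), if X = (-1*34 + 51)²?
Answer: 67726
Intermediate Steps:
X = 289 (X = (-34 + 51)² = 17² = 289)
L(T) = -570*T (L(T) = 6*(-95*T) = -570*T)
-6085 - (L(130) + X) = -6085 - (-570*130 + 289) = -6085 - (-74100 + 289) = -6085 - 1*(-73811) = -6085 + 73811 = 67726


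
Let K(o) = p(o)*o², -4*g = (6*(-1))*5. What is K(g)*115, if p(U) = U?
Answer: 388125/8 ≈ 48516.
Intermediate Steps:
g = 15/2 (g = -6*(-1)*5/4 = -(-3)*5/2 = -¼*(-30) = 15/2 ≈ 7.5000)
K(o) = o³ (K(o) = o*o² = o³)
K(g)*115 = (15/2)³*115 = (3375/8)*115 = 388125/8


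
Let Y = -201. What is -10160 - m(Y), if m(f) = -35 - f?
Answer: -10326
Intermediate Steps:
-10160 - m(Y) = -10160 - (-35 - 1*(-201)) = -10160 - (-35 + 201) = -10160 - 1*166 = -10160 - 166 = -10326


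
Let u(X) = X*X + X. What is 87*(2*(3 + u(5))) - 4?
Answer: 5738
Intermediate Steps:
u(X) = X + X² (u(X) = X² + X = X + X²)
87*(2*(3 + u(5))) - 4 = 87*(2*(3 + 5*(1 + 5))) - 4 = 87*(2*(3 + 5*6)) - 4 = 87*(2*(3 + 30)) - 4 = 87*(2*33) - 4 = 87*66 - 4 = 5742 - 4 = 5738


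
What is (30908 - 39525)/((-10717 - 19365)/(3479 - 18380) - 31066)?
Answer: 128401917/462884384 ≈ 0.27740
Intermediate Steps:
(30908 - 39525)/((-10717 - 19365)/(3479 - 18380) - 31066) = -8617/(-30082/(-14901) - 31066) = -8617/(-30082*(-1/14901) - 31066) = -8617/(30082/14901 - 31066) = -8617/(-462884384/14901) = -8617*(-14901/462884384) = 128401917/462884384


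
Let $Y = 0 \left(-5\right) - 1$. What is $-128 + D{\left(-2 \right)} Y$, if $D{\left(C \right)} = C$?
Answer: $-126$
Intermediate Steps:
$Y = -1$ ($Y = 0 - 1 = -1$)
$-128 + D{\left(-2 \right)} Y = -128 - -2 = -128 + 2 = -126$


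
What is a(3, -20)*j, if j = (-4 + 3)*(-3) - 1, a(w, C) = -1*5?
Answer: -10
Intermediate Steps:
a(w, C) = -5
j = 2 (j = -1*(-3) - 1 = 3 - 1 = 2)
a(3, -20)*j = -5*2 = -10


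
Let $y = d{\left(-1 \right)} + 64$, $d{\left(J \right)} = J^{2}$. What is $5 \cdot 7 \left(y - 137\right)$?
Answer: $-2520$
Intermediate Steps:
$y = 65$ ($y = \left(-1\right)^{2} + 64 = 1 + 64 = 65$)
$5 \cdot 7 \left(y - 137\right) = 5 \cdot 7 \left(65 - 137\right) = 35 \left(-72\right) = -2520$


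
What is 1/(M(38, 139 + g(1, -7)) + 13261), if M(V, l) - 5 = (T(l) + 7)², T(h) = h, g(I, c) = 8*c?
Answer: 1/21366 ≈ 4.6803e-5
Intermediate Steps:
M(V, l) = 5 + (7 + l)² (M(V, l) = 5 + (l + 7)² = 5 + (7 + l)²)
1/(M(38, 139 + g(1, -7)) + 13261) = 1/((5 + (7 + (139 + 8*(-7)))²) + 13261) = 1/((5 + (7 + (139 - 56))²) + 13261) = 1/((5 + (7 + 83)²) + 13261) = 1/((5 + 90²) + 13261) = 1/((5 + 8100) + 13261) = 1/(8105 + 13261) = 1/21366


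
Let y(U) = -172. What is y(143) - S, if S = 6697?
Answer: -6869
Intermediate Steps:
y(143) - S = -172 - 1*6697 = -172 - 6697 = -6869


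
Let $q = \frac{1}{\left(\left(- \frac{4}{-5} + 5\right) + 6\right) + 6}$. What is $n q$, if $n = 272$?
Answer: $\frac{1360}{89} \approx 15.281$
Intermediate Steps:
$q = \frac{5}{89}$ ($q = \frac{1}{\left(\left(\left(-4\right) \left(- \frac{1}{5}\right) + 5\right) + 6\right) + 6} = \frac{1}{\left(\left(\frac{4}{5} + 5\right) + 6\right) + 6} = \frac{1}{\left(\frac{29}{5} + 6\right) + 6} = \frac{1}{\frac{59}{5} + 6} = \frac{1}{\frac{89}{5}} = \frac{5}{89} \approx 0.05618$)
$n q = 272 \cdot \frac{5}{89} = \frac{1360}{89}$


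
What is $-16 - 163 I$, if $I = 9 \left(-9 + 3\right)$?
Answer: $8786$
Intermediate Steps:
$I = -54$ ($I = 9 \left(-6\right) = -54$)
$-16 - 163 I = -16 - -8802 = -16 + 8802 = 8786$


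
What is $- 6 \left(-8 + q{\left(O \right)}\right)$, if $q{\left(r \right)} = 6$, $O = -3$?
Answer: $12$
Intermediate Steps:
$- 6 \left(-8 + q{\left(O \right)}\right) = - 6 \left(-8 + 6\right) = \left(-6\right) \left(-2\right) = 12$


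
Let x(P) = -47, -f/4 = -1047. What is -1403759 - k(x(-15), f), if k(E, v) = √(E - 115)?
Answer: -1403759 - 9*I*√2 ≈ -1.4038e+6 - 12.728*I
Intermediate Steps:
f = 4188 (f = -4*(-1047) = 4188)
k(E, v) = √(-115 + E)
-1403759 - k(x(-15), f) = -1403759 - √(-115 - 47) = -1403759 - √(-162) = -1403759 - 9*I*√2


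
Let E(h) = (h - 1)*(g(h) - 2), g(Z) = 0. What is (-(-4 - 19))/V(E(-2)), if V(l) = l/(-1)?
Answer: -23/6 ≈ -3.8333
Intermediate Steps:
E(h) = 2 - 2*h (E(h) = (h - 1)*(0 - 2) = (-1 + h)*(-2) = 2 - 2*h)
V(l) = -l (V(l) = l*(-1) = -l)
(-(-4 - 19))/V(E(-2)) = (-(-4 - 19))/((-(2 - 2*(-2)))) = (-1*(-23))/((-(2 + 4))) = 23/((-1*6)) = 23/(-6) = 23*(-⅙) = -23/6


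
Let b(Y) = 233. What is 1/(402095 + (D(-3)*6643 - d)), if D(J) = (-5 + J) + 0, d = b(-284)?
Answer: 1/348718 ≈ 2.8676e-6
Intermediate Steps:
d = 233
D(J) = -5 + J
1/(402095 + (D(-3)*6643 - d)) = 1/(402095 + ((-5 - 3)*6643 - 1*233)) = 1/(402095 + (-8*6643 - 233)) = 1/(402095 + (-53144 - 233)) = 1/(402095 - 53377) = 1/348718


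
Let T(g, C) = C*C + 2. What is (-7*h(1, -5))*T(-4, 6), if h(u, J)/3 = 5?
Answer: -3990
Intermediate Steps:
h(u, J) = 15 (h(u, J) = 3*5 = 15)
T(g, C) = 2 + C**2 (T(g, C) = C**2 + 2 = 2 + C**2)
(-7*h(1, -5))*T(-4, 6) = (-7*15)*(2 + 6**2) = -105*(2 + 36) = -105*38 = -3990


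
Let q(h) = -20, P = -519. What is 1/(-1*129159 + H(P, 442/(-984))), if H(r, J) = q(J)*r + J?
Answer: -492/58439489 ≈ -8.4190e-6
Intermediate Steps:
H(r, J) = J - 20*r (H(r, J) = -20*r + J = J - 20*r)
1/(-1*129159 + H(P, 442/(-984))) = 1/(-1*129159 + (442/(-984) - 20*(-519))) = 1/(-129159 + (442*(-1/984) + 10380)) = 1/(-129159 + (-221/492 + 10380)) = 1/(-129159 + 5106739/492) = 1/(-58439489/492) = -492/58439489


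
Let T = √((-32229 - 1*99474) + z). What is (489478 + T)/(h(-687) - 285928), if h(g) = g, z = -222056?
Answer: -25762/15085 - I*√353759/286615 ≈ -1.7078 - 0.0020752*I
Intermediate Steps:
T = I*√353759 (T = √((-32229 - 1*99474) - 222056) = √((-32229 - 99474) - 222056) = √(-131703 - 222056) = √(-353759) = I*√353759 ≈ 594.78*I)
(489478 + T)/(h(-687) - 285928) = (489478 + I*√353759)/(-687 - 285928) = (489478 + I*√353759)/(-286615) = (489478 + I*√353759)*(-1/286615) = -25762/15085 - I*√353759/286615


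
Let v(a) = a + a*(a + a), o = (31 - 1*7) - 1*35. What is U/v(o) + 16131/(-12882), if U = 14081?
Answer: 3116933/52206 ≈ 59.704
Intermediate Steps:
o = -11 (o = (31 - 7) - 35 = 24 - 35 = -11)
v(a) = a + 2*a**2 (v(a) = a + a*(2*a) = a + 2*a**2)
U/v(o) + 16131/(-12882) = 14081/((-11*(1 + 2*(-11)))) + 16131/(-12882) = 14081/((-11*(1 - 22))) + 16131*(-1/12882) = 14081/((-11*(-21))) - 283/226 = 14081/231 - 283/226 = 3116933/52206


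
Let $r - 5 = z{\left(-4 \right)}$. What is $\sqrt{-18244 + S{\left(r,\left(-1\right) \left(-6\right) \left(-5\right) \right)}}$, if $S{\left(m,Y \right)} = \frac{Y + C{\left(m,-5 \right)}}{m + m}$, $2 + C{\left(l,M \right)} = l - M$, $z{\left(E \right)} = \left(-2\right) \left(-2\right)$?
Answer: $i \sqrt{18245} \approx 135.07 i$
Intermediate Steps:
$z{\left(E \right)} = 4$
$r = 9$ ($r = 5 + 4 = 9$)
$C{\left(l,M \right)} = -2 + l - M$ ($C{\left(l,M \right)} = -2 - \left(M - l\right) = -2 + l - M$)
$S{\left(m,Y \right)} = \frac{3 + Y + m}{2 m}$ ($S{\left(m,Y \right)} = \frac{Y - \left(-3 - m\right)}{m + m} = \frac{Y + \left(-2 + m + 5\right)}{2 m} = \left(Y + \left(3 + m\right)\right) \frac{1}{2 m} = \left(3 + Y + m\right) \frac{1}{2 m} = \frac{3 + Y + m}{2 m}$)
$\sqrt{-18244 + S{\left(r,\left(-1\right) \left(-6\right) \left(-5\right) \right)}} = \sqrt{-18244 + \frac{3 + \left(-1\right) \left(-6\right) \left(-5\right) + 9}{2 \cdot 9}} = \sqrt{-18244 + \frac{1}{2} \cdot \frac{1}{9} \left(3 + 6 \left(-5\right) + 9\right)} = \sqrt{-18244 + \frac{1}{2} \cdot \frac{1}{9} \left(3 - 30 + 9\right)} = \sqrt{-18244 + \frac{1}{2} \cdot \frac{1}{9} \left(-18\right)} = \sqrt{-18244 - 1} = \sqrt{-18245} = i \sqrt{18245}$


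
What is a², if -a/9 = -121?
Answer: 1185921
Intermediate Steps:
a = 1089 (a = -9*(-121) = 1089)
a² = 1089² = 1185921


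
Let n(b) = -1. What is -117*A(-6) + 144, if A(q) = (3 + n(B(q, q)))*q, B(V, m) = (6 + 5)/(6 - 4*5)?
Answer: 1548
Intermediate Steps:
B(V, m) = -11/14 (B(V, m) = 11/(6 - 20) = 11/(-14) = 11*(-1/14) = -11/14)
A(q) = 2*q (A(q) = (3 - 1)*q = 2*q)
-117*A(-6) + 144 = -234*(-6) + 144 = -117*(-12) + 144 = 1404 + 144 = 1548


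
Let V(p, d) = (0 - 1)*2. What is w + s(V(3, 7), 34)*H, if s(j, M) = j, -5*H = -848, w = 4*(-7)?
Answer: -1836/5 ≈ -367.20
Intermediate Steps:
V(p, d) = -2 (V(p, d) = -1*2 = -2)
w = -28
H = 848/5 (H = -⅕*(-848) = 848/5 ≈ 169.60)
w + s(V(3, 7), 34)*H = -28 - 2*848/5 = -28 - 1696/5 = -1836/5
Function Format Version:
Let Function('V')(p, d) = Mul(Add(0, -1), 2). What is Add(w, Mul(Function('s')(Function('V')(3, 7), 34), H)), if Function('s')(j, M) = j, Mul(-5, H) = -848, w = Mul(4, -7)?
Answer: Rational(-1836, 5) ≈ -367.20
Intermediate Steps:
Function('V')(p, d) = -2 (Function('V')(p, d) = Mul(-1, 2) = -2)
w = -28
H = Rational(848, 5) (H = Mul(Rational(-1, 5), -848) = Rational(848, 5) ≈ 169.60)
Add(w, Mul(Function('s')(Function('V')(3, 7), 34), H)) = Add(-28, Mul(-2, Rational(848, 5))) = Add(-28, Rational(-1696, 5)) = Rational(-1836, 5)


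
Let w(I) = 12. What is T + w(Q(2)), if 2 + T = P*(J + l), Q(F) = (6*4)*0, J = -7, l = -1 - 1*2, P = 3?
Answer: -20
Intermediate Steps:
l = -3 (l = -1 - 2 = -3)
Q(F) = 0 (Q(F) = 24*0 = 0)
T = -32 (T = -2 + 3*(-7 - 3) = -2 + 3*(-10) = -2 - 30 = -32)
T + w(Q(2)) = -32 + 12 = -20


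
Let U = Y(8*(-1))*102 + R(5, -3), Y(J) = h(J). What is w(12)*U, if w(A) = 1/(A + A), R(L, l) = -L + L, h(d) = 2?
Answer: 17/2 ≈ 8.5000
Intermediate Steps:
R(L, l) = 0
Y(J) = 2
w(A) = 1/(2*A)
U = 204 (U = 2*102 + 0 = 204 + 0 = 204)
w(12)*U = ((½)/12)*204 = ((½)*(1/12))*204 = (1/24)*204 = 17/2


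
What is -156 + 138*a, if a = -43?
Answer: -6090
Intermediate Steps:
-156 + 138*a = -156 + 138*(-43) = -156 - 5934 = -6090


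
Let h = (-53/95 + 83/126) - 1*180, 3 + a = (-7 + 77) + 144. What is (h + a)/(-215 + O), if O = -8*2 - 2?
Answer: -372277/2789010 ≈ -0.13348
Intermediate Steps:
O = -18 (O = -16 - 2 = -18)
a = 211 (a = -3 + ((-7 + 77) + 144) = -3 + (70 + 144) = -3 + 214 = 211)
h = -2153393/11970 (h = (-53*1/95 + 83*(1/126)) - 180 = (-53/95 + 83/126) - 180 = 1207/11970 - 180 = -2153393/11970 ≈ -179.90)
(h + a)/(-215 + O) = (-2153393/11970 + 211)/(-215 - 18) = (372277/11970)/(-233) = (372277/11970)*(-1/233) = -372277/2789010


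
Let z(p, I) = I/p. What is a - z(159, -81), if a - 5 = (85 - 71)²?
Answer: 10680/53 ≈ 201.51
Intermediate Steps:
a = 201 (a = 5 + (85 - 71)² = 5 + 14² = 5 + 196 = 201)
a - z(159, -81) = 201 - (-81)/159 = 201 - 1*(-27/53) = 201 + 27/53 = 10680/53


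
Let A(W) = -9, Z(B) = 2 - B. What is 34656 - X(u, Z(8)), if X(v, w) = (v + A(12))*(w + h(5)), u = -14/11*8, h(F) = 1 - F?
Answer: 379106/11 ≈ 34464.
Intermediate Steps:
u = -112/11 (u = -14*1/11*8 = -14/11*8 = -112/11 ≈ -10.182)
X(v, w) = (-9 + v)*(-4 + w) (X(v, w) = (v - 9)*(w + (1 - 1*5)) = (-9 + v)*(w + (1 - 5)) = (-9 + v)*(w - 4) = (-9 + v)*(-4 + w))
34656 - X(u, Z(8)) = 34656 - (36 - 9*(2 - 1*8) - 4*(-112/11) - 112*(2 - 1*8)/11) = 34656 - (36 - 9*(2 - 8) + 448/11 - 112*(2 - 8)/11) = 34656 - (36 - 9*(-6) + 448/11 - 112/11*(-6)) = 34656 - (36 + 54 + 448/11 + 672/11) = 34656 - 1*2110/11 = 34656 - 2110/11 = 379106/11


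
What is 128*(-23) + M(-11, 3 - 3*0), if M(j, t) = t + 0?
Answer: -2941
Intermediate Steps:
M(j, t) = t
128*(-23) + M(-11, 3 - 3*0) = 128*(-23) + (3 - 3*0) = -2944 + (3 + 0) = -2944 + 3 = -2941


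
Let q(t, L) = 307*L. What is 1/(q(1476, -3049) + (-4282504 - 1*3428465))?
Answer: -1/8647012 ≈ -1.1565e-7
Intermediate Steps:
1/(q(1476, -3049) + (-4282504 - 1*3428465)) = 1/(307*(-3049) + (-4282504 - 1*3428465)) = 1/(-936043 + (-4282504 - 3428465)) = 1/(-936043 - 7710969) = 1/(-8647012) = -1/8647012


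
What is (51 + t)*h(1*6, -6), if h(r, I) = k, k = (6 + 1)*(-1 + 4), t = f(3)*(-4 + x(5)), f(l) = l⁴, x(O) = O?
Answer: 2772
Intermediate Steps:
t = 81 (t = 3⁴*(-4 + 5) = 81*1 = 81)
k = 21 (k = 7*3 = 21)
h(r, I) = 21
(51 + t)*h(1*6, -6) = (51 + 81)*21 = 132*21 = 2772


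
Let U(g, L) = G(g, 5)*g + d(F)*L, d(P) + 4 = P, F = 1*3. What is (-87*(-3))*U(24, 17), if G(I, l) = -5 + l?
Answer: -4437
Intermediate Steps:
F = 3
d(P) = -4 + P
U(g, L) = -L (U(g, L) = (-5 + 5)*g + (-4 + 3)*L = 0*g - L = 0 - L = -L)
(-87*(-3))*U(24, 17) = (-87*(-3))*(-1*17) = 261*(-17) = -4437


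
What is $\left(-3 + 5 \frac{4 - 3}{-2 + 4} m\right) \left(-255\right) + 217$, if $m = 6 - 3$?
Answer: $- \frac{1861}{2} \approx -930.5$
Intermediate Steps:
$m = 3$ ($m = 6 - 3 = 3$)
$\left(-3 + 5 \frac{4 - 3}{-2 + 4} m\right) \left(-255\right) + 217 = \left(-3 + 5 \frac{4 - 3}{-2 + 4} \cdot 3\right) \left(-255\right) + 217 = \left(-3 + 5 \cdot 1 \cdot \frac{1}{2} \cdot 3\right) \left(-255\right) + 217 = \left(-3 + 5 \cdot \frac{1}{2} \cdot 3\right) \left(-255\right) + 217 = \left(-3 + \frac{5}{2} \cdot 3\right) \left(-255\right) + 217 = \left(-3 + \frac{15}{2}\right) \left(-255\right) + 217 = \frac{9}{2} \left(-255\right) + 217 = - \frac{2295}{2} + 217 = - \frac{1861}{2}$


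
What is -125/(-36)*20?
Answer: 625/9 ≈ 69.444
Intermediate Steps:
-125/(-36)*20 = -125*(-1)/36*20 = -25*(-5/36)*20 = (125/36)*20 = 625/9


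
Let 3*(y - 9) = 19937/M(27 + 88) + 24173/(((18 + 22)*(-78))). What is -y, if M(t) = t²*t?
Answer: -18283320413/2847078000 ≈ -6.4218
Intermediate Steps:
M(t) = t³
y = 18283320413/2847078000 (y = 9 + (19937/((27 + 88)³) + 24173/(((18 + 22)*(-78))))/3 = 9 + (19937/(115³) + 24173/((40*(-78))))/3 = 9 + (19937/1520875 + 24173/(-3120))/3 = 9 + (19937*(1/1520875) + 24173*(-1/3120))/3 = 9 + (19937/1520875 - 24173/3120)/3 = 9 + (⅓)*(-7340381587/949026000) = 9 - 7340381587/2847078000 = 18283320413/2847078000 ≈ 6.4218)
-y = -1*18283320413/2847078000 = -18283320413/2847078000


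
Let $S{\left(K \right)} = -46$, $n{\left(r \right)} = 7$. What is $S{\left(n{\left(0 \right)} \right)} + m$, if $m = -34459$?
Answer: $-34505$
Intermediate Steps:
$S{\left(n{\left(0 \right)} \right)} + m = -46 - 34459 = -34505$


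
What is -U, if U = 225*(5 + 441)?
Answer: -100350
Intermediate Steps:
U = 100350 (U = 225*446 = 100350)
-U = -1*100350 = -100350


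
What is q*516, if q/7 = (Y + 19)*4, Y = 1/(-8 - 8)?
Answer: 273609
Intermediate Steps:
Y = -1/16 (Y = 1/(-16) = -1/16 ≈ -0.062500)
q = 2121/4 (q = 7*((-1/16 + 19)*4) = 7*((303/16)*4) = 7*(303/4) = 2121/4 ≈ 530.25)
q*516 = (2121/4)*516 = 273609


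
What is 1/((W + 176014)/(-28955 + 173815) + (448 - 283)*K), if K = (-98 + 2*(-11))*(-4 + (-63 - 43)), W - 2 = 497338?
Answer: 72430/157752876677 ≈ 4.5914e-7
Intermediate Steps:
W = 497340 (W = 2 + 497338 = 497340)
K = 13200 (K = (-98 - 22)*(-4 - 106) = -120*(-110) = 13200)
1/((W + 176014)/(-28955 + 173815) + (448 - 283)*K) = 1/((497340 + 176014)/(-28955 + 173815) + (448 - 283)*13200) = 1/(673354/144860 + 165*13200) = 1/(673354*(1/144860) + 2178000) = 1/(336677/72430 + 2178000) = 1/(157752876677/72430) = 72430/157752876677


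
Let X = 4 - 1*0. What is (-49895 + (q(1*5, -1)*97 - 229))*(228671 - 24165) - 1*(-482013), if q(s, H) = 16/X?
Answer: -10170828403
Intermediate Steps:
X = 4 (X = 4 + 0 = 4)
q(s, H) = 4 (q(s, H) = 16/4 = 16*(¼) = 4)
(-49895 + (q(1*5, -1)*97 - 229))*(228671 - 24165) - 1*(-482013) = (-49895 + (4*97 - 229))*(228671 - 24165) - 1*(-482013) = (-49895 + (388 - 229))*204506 + 482013 = (-49895 + 159)*204506 + 482013 = -49736*204506 + 482013 = -10171310416 + 482013 = -10170828403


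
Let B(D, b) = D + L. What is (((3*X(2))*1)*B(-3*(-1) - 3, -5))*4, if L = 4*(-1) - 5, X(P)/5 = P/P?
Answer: -540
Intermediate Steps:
X(P) = 5 (X(P) = 5*(P/P) = 5*1 = 5)
L = -9 (L = -4 - 5 = -9)
B(D, b) = -9 + D (B(D, b) = D - 9 = -9 + D)
(((3*X(2))*1)*B(-3*(-1) - 3, -5))*4 = (((3*5)*1)*(-9 + (-3*(-1) - 3)))*4 = ((15*1)*(-9 + (3 - 3)))*4 = (15*(-9 + 0))*4 = (15*(-9))*4 = -135*4 = -540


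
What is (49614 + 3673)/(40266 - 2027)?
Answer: 53287/38239 ≈ 1.3935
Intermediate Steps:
(49614 + 3673)/(40266 - 2027) = 53287/38239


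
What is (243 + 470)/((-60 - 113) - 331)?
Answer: -713/504 ≈ -1.4147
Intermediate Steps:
(243 + 470)/((-60 - 113) - 331) = 713/(-173 - 331) = 713/(-504) = 713*(-1/504) = -713/504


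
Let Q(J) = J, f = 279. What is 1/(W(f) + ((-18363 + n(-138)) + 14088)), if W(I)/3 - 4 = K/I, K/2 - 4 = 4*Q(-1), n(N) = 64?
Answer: -1/4199 ≈ -0.00023815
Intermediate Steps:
K = 0 (K = 8 + 2*(4*(-1)) = 8 + 2*(-4) = 8 - 8 = 0)
W(I) = 12 (W(I) = 12 + 3*(0/I) = 12 + 3*0 = 12 + 0 = 12)
1/(W(f) + ((-18363 + n(-138)) + 14088)) = 1/(12 + ((-18363 + 64) + 14088)) = 1/(12 + (-18299 + 14088)) = 1/(12 - 4211) = 1/(-4199) = -1/4199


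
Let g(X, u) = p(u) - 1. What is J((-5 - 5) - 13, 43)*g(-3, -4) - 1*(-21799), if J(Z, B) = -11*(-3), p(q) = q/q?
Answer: 21799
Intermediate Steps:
p(q) = 1
J(Z, B) = 33
g(X, u) = 0 (g(X, u) = 1 - 1 = 0)
J((-5 - 5) - 13, 43)*g(-3, -4) - 1*(-21799) = 33*0 - 1*(-21799) = 0 + 21799 = 21799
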